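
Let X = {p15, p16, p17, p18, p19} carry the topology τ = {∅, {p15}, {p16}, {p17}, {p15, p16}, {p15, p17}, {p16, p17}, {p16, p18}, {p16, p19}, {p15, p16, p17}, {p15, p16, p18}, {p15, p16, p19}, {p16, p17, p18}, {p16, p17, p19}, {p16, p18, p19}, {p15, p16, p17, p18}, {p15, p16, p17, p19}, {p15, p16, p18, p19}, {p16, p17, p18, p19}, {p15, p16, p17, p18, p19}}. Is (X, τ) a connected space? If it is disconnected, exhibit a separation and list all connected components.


(X, τ) is disconnected; components = [{p15}, {p17}, {p16, p18, p19}].

Find clopen sets (U ∈ τ with X ∖ U ∈ τ):
  U = ∅, X ∖ U = {p15, p16, p17, p18, p19} — both open, so U is clopen.
  U = {p15}, X ∖ U = {p16, p17, p18, p19} — both open, so U is clopen.
  U = {p17}, X ∖ U = {p15, p16, p18, p19} — both open, so U is clopen.
  U = {p15, p17}, X ∖ U = {p16, p18, p19} — both open, so U is clopen.
  U = {p16, p18, p19}, X ∖ U = {p15, p17} — both open, so U is clopen.
  U = {p15, p16, p18, p19}, X ∖ U = {p17} — both open, so U is clopen.
  U = {p16, p17, p18, p19}, X ∖ U = {p15} — both open, so U is clopen.
  U = {p15, p16, p17, p18, p19}, X ∖ U = ∅ — both open, so U is clopen.
Nontrivial clopen(s) exist: e.g. {p15, p17}. So (X, τ) is disconnected.
Compute connected components by grouping points that agree on all clopens:
  component: {p15}
  component: {p17}
  component: {p16, p18, p19}


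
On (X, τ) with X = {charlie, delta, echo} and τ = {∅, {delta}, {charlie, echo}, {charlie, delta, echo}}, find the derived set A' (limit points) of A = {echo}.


A' = {charlie}

For each x ∈ X, list the open sets U ∈ τ with x ∈ U, then check whether U ∩ (A ∖ {x}) ≠ ∅ for every such U.
  x = charlie: opens ∋ x are {charlie, echo}, {charlie, delta, echo}; each meets A ∖ {charlie}, so x IS a limit point.
  x = delta: open {delta} ∋ x has {delta} ∩ (A ∖ {delta}) = ∅, so x is NOT a limit point.
  x = echo: open {charlie, echo} ∋ x has {charlie, echo} ∩ (A ∖ {echo}) = ∅, so x is NOT a limit point.
Collecting: A' = {charlie}.


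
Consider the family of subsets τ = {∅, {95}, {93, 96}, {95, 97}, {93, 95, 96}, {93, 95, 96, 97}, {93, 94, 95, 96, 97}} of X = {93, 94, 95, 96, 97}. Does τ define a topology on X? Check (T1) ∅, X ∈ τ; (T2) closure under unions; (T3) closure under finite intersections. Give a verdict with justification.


τ IS a topology on X.

Axiom (T1): ∅ ∈ τ? Yes; X ∈ τ? Yes.
Axiom (T2/T3): check pairwise unions and intersections of members of τ.
All pairwise intersections and unions checked — each lies in τ. Therefore τ satisfies (T1), (T2), (T3): it IS a topology on X.


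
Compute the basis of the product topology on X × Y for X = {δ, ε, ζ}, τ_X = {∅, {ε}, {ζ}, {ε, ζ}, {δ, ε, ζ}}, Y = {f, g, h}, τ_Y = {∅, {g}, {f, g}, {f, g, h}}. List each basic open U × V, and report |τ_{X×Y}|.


Basis B = {∅ × ∅, {ε} × {g}, {ζ} × {g}, {ε} × {f, g}, {ε, ζ} × {g}, {ζ} × {f, g}, {δ, ε, ζ} × {g}, {ε} × {f, g, h}, {ζ} × {f, g, h}, {ε, ζ} × {f, g}, {δ, ε, ζ} × {f, g}, {ε, ζ} × {f, g, h}, {δ, ε, ζ} × {f, g, h}}; |τ_{X×Y}| = 30.

Enumerate products U × V with U ∈ τ_X, V ∈ τ_Y (deduplicated):
  ∅ × ∅ = {} (∅)
  {ε} × {g} = {(ε,g)}
  {ζ} × {g} = {(ζ,g)}
  {ε} × {f, g} = {(ε,f), (ε,g)}
  {ε, ζ} × {g} = {(ε,g), (ζ,g)}
  {ζ} × {f, g} = {(ζ,f), (ζ,g)}
  {δ, ε, ζ} × {g} = {(δ,g), (ε,g), (ζ,g)}
  {ε} × {f, g, h} = {(ε,f), (ε,g), (ε,h)}
  {ζ} × {f, g, h} = {(ζ,f), (ζ,g), (ζ,h)}
  {ε, ζ} × {f, g} = {(ε,f), (ε,g), (ζ,f), (ζ,g)}
  {δ, ε, ζ} × {f, g} = {(δ,f), (δ,g), (ε,f), (ε,g), (ζ,f), (ζ,g)}
  {ε, ζ} × {f, g, h} = {(ε,f), (ε,g), (ε,h), (ζ,f), (ζ,g), (ζ,h)}
  {δ, ε, ζ} × {f, g, h} = {(δ,f), (δ,g), (δ,h), (ε,f), (ε,g), (ε,h), (ζ,f), (ζ,g), (ζ,h)}
These 13 distinct sets form the basis B.
Close under arbitrary unions to get τ_{X×Y}; counting gives |τ_{X×Y}| = 30.


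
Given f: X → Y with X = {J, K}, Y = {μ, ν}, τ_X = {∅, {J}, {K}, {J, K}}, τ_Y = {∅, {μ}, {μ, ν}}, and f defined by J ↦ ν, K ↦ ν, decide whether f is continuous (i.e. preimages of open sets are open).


f IS continuous.

Compute f^{-1}(U) for each U ∈ τ_Y:
  U = ∅: f^{-1}(U) = ∅ ∈ τ_X ✓.
  U = {μ}: f^{-1}(U) = ∅ ∈ τ_X ✓.
  U = {μ, ν}: f^{-1}(U) = {J, K} ∈ τ_X ✓.
Every preimage lies in τ_X, so f IS continuous.


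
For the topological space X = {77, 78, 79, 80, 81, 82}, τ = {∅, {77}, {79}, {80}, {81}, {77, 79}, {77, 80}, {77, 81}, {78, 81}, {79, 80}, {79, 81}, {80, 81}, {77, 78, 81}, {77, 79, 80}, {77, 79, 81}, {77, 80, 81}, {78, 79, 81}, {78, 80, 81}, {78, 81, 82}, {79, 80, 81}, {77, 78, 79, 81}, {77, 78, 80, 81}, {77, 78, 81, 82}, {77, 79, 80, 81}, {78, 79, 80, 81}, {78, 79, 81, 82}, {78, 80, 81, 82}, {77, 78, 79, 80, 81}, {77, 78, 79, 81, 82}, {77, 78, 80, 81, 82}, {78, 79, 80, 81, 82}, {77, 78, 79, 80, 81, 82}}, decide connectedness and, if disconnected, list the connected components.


(X, τ) is disconnected; components = [{77}, {79}, {80}, {78, 81, 82}].

Find clopen sets (U ∈ τ with X ∖ U ∈ τ):
  U = ∅, X ∖ U = {77, 78, 79, 80, 81, 82} — both open, so U is clopen.
  U = {77}, X ∖ U = {78, 79, 80, 81, 82} — both open, so U is clopen.
  U = {79}, X ∖ U = {77, 78, 80, 81, 82} — both open, so U is clopen.
  U = {80}, X ∖ U = {77, 78, 79, 81, 82} — both open, so U is clopen.
  U = {77, 79}, X ∖ U = {78, 80, 81, 82} — both open, so U is clopen.
  U = {77, 80}, X ∖ U = {78, 79, 81, 82} — both open, so U is clopen.
  U = {79, 80}, X ∖ U = {77, 78, 81, 82} — both open, so U is clopen.
  U = {77, 79, 80}, X ∖ U = {78, 81, 82} — both open, so U is clopen.
  U = {78, 81, 82}, X ∖ U = {77, 79, 80} — both open, so U is clopen.
  U = {77, 78, 81, 82}, X ∖ U = {79, 80} — both open, so U is clopen.
  U = {78, 79, 81, 82}, X ∖ U = {77, 80} — both open, so U is clopen.
  U = {78, 80, 81, 82}, X ∖ U = {77, 79} — both open, so U is clopen.
  U = {77, 78, 79, 81, 82}, X ∖ U = {80} — both open, so U is clopen.
  U = {77, 78, 80, 81, 82}, X ∖ U = {79} — both open, so U is clopen.
  U = {78, 79, 80, 81, 82}, X ∖ U = {77} — both open, so U is clopen.
  U = {77, 78, 79, 80, 81, 82}, X ∖ U = ∅ — both open, so U is clopen.
Nontrivial clopen(s) exist: e.g. {78, 79, 80, 81, 82}. So (X, τ) is disconnected.
Compute connected components by grouping points that agree on all clopens:
  component: {77}
  component: {79}
  component: {80}
  component: {78, 81, 82}


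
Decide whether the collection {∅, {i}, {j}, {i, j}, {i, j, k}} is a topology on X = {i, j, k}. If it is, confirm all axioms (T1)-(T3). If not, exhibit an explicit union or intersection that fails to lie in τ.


τ IS a topology on X.

Axiom (T1): ∅ ∈ τ? Yes; X ∈ τ? Yes.
Axiom (T2/T3): check pairwise unions and intersections of members of τ.
All pairwise intersections and unions checked — each lies in τ. Therefore τ satisfies (T1), (T2), (T3): it IS a topology on X.


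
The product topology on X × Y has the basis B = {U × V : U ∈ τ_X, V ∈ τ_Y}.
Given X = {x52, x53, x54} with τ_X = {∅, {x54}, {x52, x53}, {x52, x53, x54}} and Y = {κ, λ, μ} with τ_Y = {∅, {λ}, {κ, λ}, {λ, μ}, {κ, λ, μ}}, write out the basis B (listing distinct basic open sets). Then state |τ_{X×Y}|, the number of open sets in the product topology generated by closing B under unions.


Basis B = {∅ × ∅, {x54} × {λ}, {x52, x53} × {λ}, {x54} × {κ, λ}, {x54} × {λ, μ}, {x52, x53, x54} × {λ}, {x54} × {κ, λ, μ}, {x52, x53} × {κ, λ}, {x52, x53} × {λ, μ}, {x52, x53} × {κ, λ, μ}, {x52, x53, x54} × {κ, λ}, {x52, x53, x54} × {λ, μ}, {x52, x53, x54} × {κ, λ, μ}}; |τ_{X×Y}| = 25.

Enumerate products U × V with U ∈ τ_X, V ∈ τ_Y (deduplicated):
  ∅ × ∅ = {} (∅)
  {x54} × {λ} = {(x54,λ)}
  {x52, x53} × {λ} = {(x52,λ), (x53,λ)}
  {x54} × {κ, λ} = {(x54,κ), (x54,λ)}
  {x54} × {λ, μ} = {(x54,λ), (x54,μ)}
  {x52, x53, x54} × {λ} = {(x52,λ), (x53,λ), (x54,λ)}
  {x54} × {κ, λ, μ} = {(x54,κ), (x54,λ), (x54,μ)}
  {x52, x53} × {κ, λ} = {(x52,κ), (x52,λ), (x53,κ), (x53,λ)}
  {x52, x53} × {λ, μ} = {(x52,λ), (x52,μ), (x53,λ), (x53,μ)}
  {x52, x53} × {κ, λ, μ} = {(x52,κ), (x52,λ), (x52,μ), (x53,κ), (x53,λ), (x53,μ)}
  {x52, x53, x54} × {κ, λ} = {(x52,κ), (x52,λ), (x53,κ), (x53,λ), (x54,κ), (x54,λ)}
  {x52, x53, x54} × {λ, μ} = {(x52,λ), (x52,μ), (x53,λ), (x53,μ), (x54,λ), (x54,μ)}
  {x52, x53, x54} × {κ, λ, μ} = {(x52,κ), (x52,λ), (x52,μ), (x53,κ), (x53,λ), (x53,μ), (x54,κ), (x54,λ), (x54,μ)}
These 13 distinct sets form the basis B.
Close under arbitrary unions to get τ_{X×Y}; counting gives |τ_{X×Y}| = 25.


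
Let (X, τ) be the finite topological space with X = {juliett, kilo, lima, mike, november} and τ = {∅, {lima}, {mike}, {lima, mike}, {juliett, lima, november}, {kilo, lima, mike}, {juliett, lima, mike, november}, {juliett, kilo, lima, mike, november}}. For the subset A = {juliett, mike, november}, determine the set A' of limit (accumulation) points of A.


A' = {juliett, kilo, november}

For each x ∈ X, list the open sets U ∈ τ with x ∈ U, then check whether U ∩ (A ∖ {x}) ≠ ∅ for every such U.
  x = juliett: opens ∋ x are {juliett, lima, november}, {juliett, lima, mike, november}, {juliett, kilo, lima, mike, november}; each meets A ∖ {juliett}, so x IS a limit point.
  x = kilo: opens ∋ x are {kilo, lima, mike}, {juliett, kilo, lima, mike, november}; each meets A ∖ {kilo}, so x IS a limit point.
  x = lima: open {lima} ∋ x has {lima} ∩ (A ∖ {lima}) = ∅, so x is NOT a limit point.
  x = mike: open {mike} ∋ x has {mike} ∩ (A ∖ {mike}) = ∅, so x is NOT a limit point.
  x = november: opens ∋ x are {juliett, lima, november}, {juliett, lima, mike, november}, {juliett, kilo, lima, mike, november}; each meets A ∖ {november}, so x IS a limit point.
Collecting: A' = {juliett, kilo, november}.


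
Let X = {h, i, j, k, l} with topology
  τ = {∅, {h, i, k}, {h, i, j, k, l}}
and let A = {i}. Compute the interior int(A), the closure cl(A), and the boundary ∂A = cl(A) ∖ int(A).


int(A) = ∅, cl(A) = {h, i, j, k, l}, ∂A = {h, i, j, k, l}.

Closed sets in (X, τ) are complements of opens:
  closed(X, τ) = {∅, {j, l}, {h, i, j, k, l}}.
int(A) = ⋃ {U ∈ τ : U ⊆ A}. Opens contained in A: ∅.
Taking the union of these: int(A) = ∅.
cl(A) = ⋂ {C closed : A ⊆ C}. Closed sets containing A: {h, i, j, k, l}.
Intersecting these: cl(A) = {h, i, j, k, l}.
∂A = cl(A) ∖ int(A) = {h, i, j, k, l} ∖ ∅ = {h, i, j, k, l}.


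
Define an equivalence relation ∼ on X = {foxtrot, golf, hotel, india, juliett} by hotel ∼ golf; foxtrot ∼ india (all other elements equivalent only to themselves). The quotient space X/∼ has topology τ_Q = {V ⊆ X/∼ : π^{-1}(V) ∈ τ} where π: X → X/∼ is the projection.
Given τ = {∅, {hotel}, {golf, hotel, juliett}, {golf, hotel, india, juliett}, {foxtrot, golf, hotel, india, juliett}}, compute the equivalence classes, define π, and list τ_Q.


X/∼ = {[foxtrot=india], [golf=hotel], [juliett]}; |τ_Q| = 3.

Equivalence classes: [foxtrot=india], [golf=hotel], [juliett].
Quotient map π: X → X/∼ sends foxtrot ↦ [foxtrot=india], golf ↦ [golf=hotel], hotel ↦ [golf=hotel], india ↦ [foxtrot=india], juliett ↦ [juliett].
For each subset V ⊆ X/∼, compute π^{-1}(V) ⊆ X and check whether π^{-1}(V) ∈ τ. V is open in τ_Q iff π^{-1}(V) ∈ τ.
  V = {}: π^{-1}(V) = ∅ ∈ τ ✓.
  V = {[foxtrot=india]}: π^{-1}(V) = {foxtrot, india} ∉ τ ✗.
  V = {[golf=hotel]}: π^{-1}(V) = {golf, hotel} ∉ τ ✗.
  V = {[foxtrot=india], [golf=hotel]}: π^{-1}(V) = {foxtrot, golf, hotel, india} ∉ τ ✗.
  V = {[juliett]}: π^{-1}(V) = {juliett} ∉ τ ✗.
  V = {[foxtrot=india], [juliett]}: π^{-1}(V) = {foxtrot, india, juliett} ∉ τ ✗.
  V = {[golf=hotel], [juliett]}: π^{-1}(V) = {golf, hotel, juliett} ∈ τ ✓.
  V = {[foxtrot=india], [golf=hotel], [juliett]}: π^{-1}(V) = {foxtrot, golf, hotel, india, juliett} ∈ τ ✓.
Open sets in the quotient: τ_Q = {{}, {[golf=hotel], [juliett]}, {[foxtrot=india], [golf=hotel], [juliett]}} (3 elements).


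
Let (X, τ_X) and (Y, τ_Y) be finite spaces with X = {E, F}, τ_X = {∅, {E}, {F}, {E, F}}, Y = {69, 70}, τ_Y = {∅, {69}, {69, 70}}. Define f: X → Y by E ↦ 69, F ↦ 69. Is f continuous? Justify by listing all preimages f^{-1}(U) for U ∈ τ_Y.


f IS continuous.

Compute f^{-1}(U) for each U ∈ τ_Y:
  U = ∅: f^{-1}(U) = ∅ ∈ τ_X ✓.
  U = {69}: f^{-1}(U) = {E, F} ∈ τ_X ✓.
  U = {69, 70}: f^{-1}(U) = {E, F} ∈ τ_X ✓.
Every preimage lies in τ_X, so f IS continuous.


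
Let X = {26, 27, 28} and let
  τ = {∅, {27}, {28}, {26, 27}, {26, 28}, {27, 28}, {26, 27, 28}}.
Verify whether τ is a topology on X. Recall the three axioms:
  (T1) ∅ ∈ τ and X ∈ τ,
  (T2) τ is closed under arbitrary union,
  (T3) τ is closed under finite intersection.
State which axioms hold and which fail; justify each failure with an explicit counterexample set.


τ is NOT a topology on X.

Axiom (T1): ∅ ∈ τ? Yes; X ∈ τ? Yes.
Axiom (T2/T3): check pairwise unions and intersections of members of τ.
Counterexample for (T3): {26, 27} ∩ {26, 28} = {26} ∉ τ. Therefore τ is NOT a topology.


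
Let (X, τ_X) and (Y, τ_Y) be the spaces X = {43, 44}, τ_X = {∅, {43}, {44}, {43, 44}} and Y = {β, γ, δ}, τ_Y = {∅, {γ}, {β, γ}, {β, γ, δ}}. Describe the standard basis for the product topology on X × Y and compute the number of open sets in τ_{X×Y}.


Basis B = {∅ × ∅, {43} × {γ}, {44} × {γ}, {43} × {β, γ}, {43, 44} × {γ}, {44} × {β, γ}, {43} × {β, γ, δ}, {44} × {β, γ, δ}, {43, 44} × {β, γ}, {43, 44} × {β, γ, δ}}; |τ_{X×Y}| = 16.

Enumerate products U × V with U ∈ τ_X, V ∈ τ_Y (deduplicated):
  ∅ × ∅ = {} (∅)
  {43} × {γ} = {(43,γ)}
  {44} × {γ} = {(44,γ)}
  {43} × {β, γ} = {(43,β), (43,γ)}
  {43, 44} × {γ} = {(43,γ), (44,γ)}
  {44} × {β, γ} = {(44,β), (44,γ)}
  {43} × {β, γ, δ} = {(43,β), (43,γ), (43,δ)}
  {44} × {β, γ, δ} = {(44,β), (44,γ), (44,δ)}
  {43, 44} × {β, γ} = {(43,β), (43,γ), (44,β), (44,γ)}
  {43, 44} × {β, γ, δ} = {(43,β), (43,γ), (43,δ), (44,β), (44,γ), (44,δ)}
These 10 distinct sets form the basis B.
Close under arbitrary unions to get τ_{X×Y}; counting gives |τ_{X×Y}| = 16.


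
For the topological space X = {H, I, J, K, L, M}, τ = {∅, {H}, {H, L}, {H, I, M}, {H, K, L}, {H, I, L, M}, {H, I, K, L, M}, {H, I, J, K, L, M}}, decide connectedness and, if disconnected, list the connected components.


(X, τ) is connected.

Find clopen sets (U ∈ τ with X ∖ U ∈ τ):
  U = ∅, X ∖ U = {H, I, J, K, L, M} — both open, so U is clopen.
  U = {H, I, J, K, L, M}, X ∖ U = ∅ — both open, so U is clopen.
Only trivial clopens (∅ and X) exist, so (X, τ) is connected.
Compute connected components by grouping points that agree on all clopens:
  component: {H, I, J, K, L, M}


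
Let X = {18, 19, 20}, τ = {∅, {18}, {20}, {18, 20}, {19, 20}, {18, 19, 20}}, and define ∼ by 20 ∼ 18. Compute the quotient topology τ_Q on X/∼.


X/∼ = {[18=20], [19]}; |τ_Q| = 3.

Equivalence classes: [18=20], [19].
Quotient map π: X → X/∼ sends 18 ↦ [18=20], 19 ↦ [19], 20 ↦ [18=20].
For each subset V ⊆ X/∼, compute π^{-1}(V) ⊆ X and check whether π^{-1}(V) ∈ τ. V is open in τ_Q iff π^{-1}(V) ∈ τ.
  V = {}: π^{-1}(V) = ∅ ∈ τ ✓.
  V = {[18=20]}: π^{-1}(V) = {18, 20} ∈ τ ✓.
  V = {[19]}: π^{-1}(V) = {19} ∉ τ ✗.
  V = {[18=20], [19]}: π^{-1}(V) = {18, 19, 20} ∈ τ ✓.
Open sets in the quotient: τ_Q = {{}, {[18=20]}, {[18=20], [19]}} (3 elements).


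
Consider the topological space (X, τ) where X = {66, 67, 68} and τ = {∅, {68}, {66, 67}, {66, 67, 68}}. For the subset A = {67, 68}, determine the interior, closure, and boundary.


int(A) = {68}, cl(A) = {66, 67, 68}, ∂A = {66, 67}.

Closed sets in (X, τ) are complements of opens:
  closed(X, τ) = {∅, {68}, {66, 67}, {66, 67, 68}}.
int(A) = ⋃ {U ∈ τ : U ⊆ A}. Opens contained in A: ∅, {68}.
Taking the union of these: int(A) = {68}.
cl(A) = ⋂ {C closed : A ⊆ C}. Closed sets containing A: {66, 67, 68}.
Intersecting these: cl(A) = {66, 67, 68}.
∂A = cl(A) ∖ int(A) = {66, 67, 68} ∖ {68} = {66, 67}.


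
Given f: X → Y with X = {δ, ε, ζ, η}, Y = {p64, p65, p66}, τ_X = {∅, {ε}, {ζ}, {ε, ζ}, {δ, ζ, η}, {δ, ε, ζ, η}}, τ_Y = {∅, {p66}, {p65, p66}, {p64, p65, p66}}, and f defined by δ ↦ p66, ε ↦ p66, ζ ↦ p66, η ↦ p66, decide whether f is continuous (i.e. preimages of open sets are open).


f IS continuous.

Compute f^{-1}(U) for each U ∈ τ_Y:
  U = ∅: f^{-1}(U) = ∅ ∈ τ_X ✓.
  U = {p66}: f^{-1}(U) = {δ, ε, ζ, η} ∈ τ_X ✓.
  U = {p65, p66}: f^{-1}(U) = {δ, ε, ζ, η} ∈ τ_X ✓.
  U = {p64, p65, p66}: f^{-1}(U) = {δ, ε, ζ, η} ∈ τ_X ✓.
Every preimage lies in τ_X, so f IS continuous.


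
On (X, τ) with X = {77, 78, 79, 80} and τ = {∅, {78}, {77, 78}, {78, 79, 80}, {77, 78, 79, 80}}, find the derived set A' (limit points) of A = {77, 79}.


A' = {80}

For each x ∈ X, list the open sets U ∈ τ with x ∈ U, then check whether U ∩ (A ∖ {x}) ≠ ∅ for every such U.
  x = 77: open {77, 78} ∋ x has {77, 78} ∩ (A ∖ {77}) = ∅, so x is NOT a limit point.
  x = 78: open {78} ∋ x has {78} ∩ (A ∖ {78}) = ∅, so x is NOT a limit point.
  x = 79: open {78, 79, 80} ∋ x has {78, 79, 80} ∩ (A ∖ {79}) = ∅, so x is NOT a limit point.
  x = 80: opens ∋ x are {78, 79, 80}, {77, 78, 79, 80}; each meets A ∖ {80}, so x IS a limit point.
Collecting: A' = {80}.


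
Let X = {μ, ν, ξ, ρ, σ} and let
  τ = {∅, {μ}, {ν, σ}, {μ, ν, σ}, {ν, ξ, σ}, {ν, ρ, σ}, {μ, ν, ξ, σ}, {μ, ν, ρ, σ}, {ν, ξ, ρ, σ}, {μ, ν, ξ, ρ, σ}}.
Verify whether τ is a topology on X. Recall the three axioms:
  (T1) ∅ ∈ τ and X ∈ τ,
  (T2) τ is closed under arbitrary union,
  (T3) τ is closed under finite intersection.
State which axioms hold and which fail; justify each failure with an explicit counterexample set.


τ IS a topology on X.

Axiom (T1): ∅ ∈ τ? Yes; X ∈ τ? Yes.
Axiom (T2/T3): check pairwise unions and intersections of members of τ.
All pairwise intersections and unions checked — each lies in τ. Therefore τ satisfies (T1), (T2), (T3): it IS a topology on X.


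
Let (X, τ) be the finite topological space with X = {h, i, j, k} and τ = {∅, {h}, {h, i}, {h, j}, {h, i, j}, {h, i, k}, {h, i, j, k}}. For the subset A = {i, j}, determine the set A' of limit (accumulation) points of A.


A' = {k}

For each x ∈ X, list the open sets U ∈ τ with x ∈ U, then check whether U ∩ (A ∖ {x}) ≠ ∅ for every such U.
  x = h: open {h} ∋ x has {h} ∩ (A ∖ {h}) = ∅, so x is NOT a limit point.
  x = i: open {h, i} ∋ x has {h, i} ∩ (A ∖ {i}) = ∅, so x is NOT a limit point.
  x = j: open {h, j} ∋ x has {h, j} ∩ (A ∖ {j}) = ∅, so x is NOT a limit point.
  x = k: opens ∋ x are {h, i, k}, {h, i, j, k}; each meets A ∖ {k}, so x IS a limit point.
Collecting: A' = {k}.


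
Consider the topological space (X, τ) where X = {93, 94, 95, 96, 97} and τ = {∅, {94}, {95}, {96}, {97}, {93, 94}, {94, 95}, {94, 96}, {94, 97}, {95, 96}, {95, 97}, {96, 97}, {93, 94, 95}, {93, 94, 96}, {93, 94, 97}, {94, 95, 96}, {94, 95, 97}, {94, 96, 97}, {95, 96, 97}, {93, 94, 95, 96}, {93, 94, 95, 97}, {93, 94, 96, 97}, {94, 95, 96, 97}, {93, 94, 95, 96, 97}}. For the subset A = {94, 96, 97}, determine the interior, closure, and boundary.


int(A) = {94, 96, 97}, cl(A) = {93, 94, 96, 97}, ∂A = {93}.

Closed sets in (X, τ) are complements of opens:
  closed(X, τ) = {∅, {93}, {95}, {96}, {97}, {93, 94}, {93, 95}, {93, 96}, {93, 97}, {95, 96}, {95, 97}, {96, 97}, {93, 94, 95}, {93, 94, 96}, {93, 94, 97}, {93, 95, 96}, {93, 95, 97}, {93, 96, 97}, {95, 96, 97}, {93, 94, 95, 96}, {93, 94, 95, 97}, {93, 94, 96, 97}, {93, 95, 96, 97}, {93, 94, 95, 96, 97}}.
int(A) = ⋃ {U ∈ τ : U ⊆ A}. Opens contained in A: ∅, {94}, {96}, {97}, {94, 96}, {94, 97}, {96, 97}, {94, 96, 97}.
Taking the union of these: int(A) = {94, 96, 97}.
cl(A) = ⋂ {C closed : A ⊆ C}. Closed sets containing A: {93, 94, 96, 97}, {93, 94, 95, 96, 97}.
Intersecting these: cl(A) = {93, 94, 96, 97}.
∂A = cl(A) ∖ int(A) = {93, 94, 96, 97} ∖ {94, 96, 97} = {93}.


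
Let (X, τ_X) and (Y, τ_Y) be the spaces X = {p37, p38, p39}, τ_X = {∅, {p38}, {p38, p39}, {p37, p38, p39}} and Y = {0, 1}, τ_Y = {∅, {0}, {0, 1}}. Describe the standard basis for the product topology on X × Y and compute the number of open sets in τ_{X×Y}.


Basis B = {∅ × ∅, {p38} × {0}, {p38} × {0, 1}, {p38, p39} × {0}, {p37, p38, p39} × {0}, {p38, p39} × {0, 1}, {p37, p38, p39} × {0, 1}}; |τ_{X×Y}| = 10.

Enumerate products U × V with U ∈ τ_X, V ∈ τ_Y (deduplicated):
  ∅ × ∅ = {} (∅)
  {p38} × {0} = {(p38,0)}
  {p38} × {0, 1} = {(p38,0), (p38,1)}
  {p38, p39} × {0} = {(p38,0), (p39,0)}
  {p37, p38, p39} × {0} = {(p37,0), (p38,0), (p39,0)}
  {p38, p39} × {0, 1} = {(p38,0), (p38,1), (p39,0), (p39,1)}
  {p37, p38, p39} × {0, 1} = {(p37,0), (p37,1), (p38,0), (p38,1), (p39,0), (p39,1)}
These 7 distinct sets form the basis B.
Close under arbitrary unions to get τ_{X×Y}; counting gives |τ_{X×Y}| = 10.


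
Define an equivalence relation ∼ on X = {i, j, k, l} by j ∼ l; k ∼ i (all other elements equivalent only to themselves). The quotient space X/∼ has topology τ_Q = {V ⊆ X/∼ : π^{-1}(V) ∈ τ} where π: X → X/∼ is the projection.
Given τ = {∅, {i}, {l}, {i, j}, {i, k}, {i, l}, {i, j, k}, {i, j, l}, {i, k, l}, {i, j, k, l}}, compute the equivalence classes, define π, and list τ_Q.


X/∼ = {[i=k], [j=l]}; |τ_Q| = 3.

Equivalence classes: [i=k], [j=l].
Quotient map π: X → X/∼ sends i ↦ [i=k], j ↦ [j=l], k ↦ [i=k], l ↦ [j=l].
For each subset V ⊆ X/∼, compute π^{-1}(V) ⊆ X and check whether π^{-1}(V) ∈ τ. V is open in τ_Q iff π^{-1}(V) ∈ τ.
  V = {}: π^{-1}(V) = ∅ ∈ τ ✓.
  V = {[i=k]}: π^{-1}(V) = {i, k} ∈ τ ✓.
  V = {[j=l]}: π^{-1}(V) = {j, l} ∉ τ ✗.
  V = {[i=k], [j=l]}: π^{-1}(V) = {i, j, k, l} ∈ τ ✓.
Open sets in the quotient: τ_Q = {{}, {[i=k]}, {[i=k], [j=l]}} (3 elements).


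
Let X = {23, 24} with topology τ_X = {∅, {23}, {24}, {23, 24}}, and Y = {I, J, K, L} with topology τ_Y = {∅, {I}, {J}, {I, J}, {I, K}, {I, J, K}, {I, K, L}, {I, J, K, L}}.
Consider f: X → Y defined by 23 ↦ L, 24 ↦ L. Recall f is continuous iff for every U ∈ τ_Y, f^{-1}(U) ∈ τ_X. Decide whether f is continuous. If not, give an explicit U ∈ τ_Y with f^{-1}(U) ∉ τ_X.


f IS continuous.

Compute f^{-1}(U) for each U ∈ τ_Y:
  U = ∅: f^{-1}(U) = ∅ ∈ τ_X ✓.
  U = {I}: f^{-1}(U) = ∅ ∈ τ_X ✓.
  U = {J}: f^{-1}(U) = ∅ ∈ τ_X ✓.
  U = {I, J}: f^{-1}(U) = ∅ ∈ τ_X ✓.
  U = {I, K}: f^{-1}(U) = ∅ ∈ τ_X ✓.
  U = {I, J, K}: f^{-1}(U) = ∅ ∈ τ_X ✓.
  U = {I, K, L}: f^{-1}(U) = {23, 24} ∈ τ_X ✓.
  U = {I, J, K, L}: f^{-1}(U) = {23, 24} ∈ τ_X ✓.
Every preimage lies in τ_X, so f IS continuous.


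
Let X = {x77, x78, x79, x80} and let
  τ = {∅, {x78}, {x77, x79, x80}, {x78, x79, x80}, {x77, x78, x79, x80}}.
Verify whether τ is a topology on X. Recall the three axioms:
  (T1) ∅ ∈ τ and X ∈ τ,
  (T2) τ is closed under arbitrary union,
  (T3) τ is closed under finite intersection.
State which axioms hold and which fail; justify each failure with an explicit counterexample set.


τ is NOT a topology on X.

Axiom (T1): ∅ ∈ τ? Yes; X ∈ τ? Yes.
Axiom (T2/T3): check pairwise unions and intersections of members of τ.
Counterexample for (T3): {x77, x79, x80} ∩ {x78, x79, x80} = {x79, x80} ∉ τ. Therefore τ is NOT a topology.


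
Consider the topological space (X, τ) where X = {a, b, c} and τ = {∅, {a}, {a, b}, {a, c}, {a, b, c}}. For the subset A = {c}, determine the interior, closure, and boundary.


int(A) = ∅, cl(A) = {c}, ∂A = {c}.

Closed sets in (X, τ) are complements of opens:
  closed(X, τ) = {∅, {b}, {c}, {b, c}, {a, b, c}}.
int(A) = ⋃ {U ∈ τ : U ⊆ A}. Opens contained in A: ∅.
Taking the union of these: int(A) = ∅.
cl(A) = ⋂ {C closed : A ⊆ C}. Closed sets containing A: {c}, {b, c}, {a, b, c}.
Intersecting these: cl(A) = {c}.
∂A = cl(A) ∖ int(A) = {c} ∖ ∅ = {c}.


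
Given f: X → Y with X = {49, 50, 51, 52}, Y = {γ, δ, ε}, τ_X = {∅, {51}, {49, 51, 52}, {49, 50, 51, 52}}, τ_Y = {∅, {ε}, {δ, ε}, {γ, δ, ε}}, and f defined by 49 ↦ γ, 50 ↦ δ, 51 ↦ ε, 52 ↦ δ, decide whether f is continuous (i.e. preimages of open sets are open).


f is NOT continuous.

Compute f^{-1}(U) for each U ∈ τ_Y:
  U = ∅: f^{-1}(U) = ∅ ∈ τ_X ✓.
  U = {ε}: f^{-1}(U) = {51} ∈ τ_X ✓.
  U = {δ, ε}: f^{-1}(U) = {50, 51, 52} ∉ τ_X ✗.
  U = {γ, δ, ε}: f^{-1}(U) = {49, 50, 51, 52} ∈ τ_X ✓.
Found U = {δ, ε} with f^{-1}(U) = {50, 51, 52} not in τ_X. Therefore f is NOT continuous.


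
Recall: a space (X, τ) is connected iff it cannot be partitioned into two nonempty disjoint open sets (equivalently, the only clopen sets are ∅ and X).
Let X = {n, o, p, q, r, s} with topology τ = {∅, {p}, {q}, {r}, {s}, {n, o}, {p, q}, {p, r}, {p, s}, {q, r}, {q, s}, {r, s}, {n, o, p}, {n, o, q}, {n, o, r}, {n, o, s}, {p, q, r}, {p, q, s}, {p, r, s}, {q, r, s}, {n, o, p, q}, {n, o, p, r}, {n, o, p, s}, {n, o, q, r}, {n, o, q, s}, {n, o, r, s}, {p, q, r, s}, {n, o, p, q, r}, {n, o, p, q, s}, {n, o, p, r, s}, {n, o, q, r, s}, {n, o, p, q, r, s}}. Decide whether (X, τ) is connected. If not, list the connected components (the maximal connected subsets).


(X, τ) is disconnected; components = [{p}, {q}, {r}, {s}, {n, o}].

Find clopen sets (U ∈ τ with X ∖ U ∈ τ):
  U = ∅, X ∖ U = {n, o, p, q, r, s} — both open, so U is clopen.
  U = {p}, X ∖ U = {n, o, q, r, s} — both open, so U is clopen.
  U = {q}, X ∖ U = {n, o, p, r, s} — both open, so U is clopen.
  U = {r}, X ∖ U = {n, o, p, q, s} — both open, so U is clopen.
  U = {s}, X ∖ U = {n, o, p, q, r} — both open, so U is clopen.
  U = {n, o}, X ∖ U = {p, q, r, s} — both open, so U is clopen.
  U = {p, q}, X ∖ U = {n, o, r, s} — both open, so U is clopen.
  U = {p, r}, X ∖ U = {n, o, q, s} — both open, so U is clopen.
  U = {p, s}, X ∖ U = {n, o, q, r} — both open, so U is clopen.
  U = {q, r}, X ∖ U = {n, o, p, s} — both open, so U is clopen.
  U = {q, s}, X ∖ U = {n, o, p, r} — both open, so U is clopen.
  U = {r, s}, X ∖ U = {n, o, p, q} — both open, so U is clopen.
  U = {n, o, p}, X ∖ U = {q, r, s} — both open, so U is clopen.
  U = {n, o, q}, X ∖ U = {p, r, s} — both open, so U is clopen.
  U = {n, o, r}, X ∖ U = {p, q, s} — both open, so U is clopen.
  U = {n, o, s}, X ∖ U = {p, q, r} — both open, so U is clopen.
  U = {p, q, r}, X ∖ U = {n, o, s} — both open, so U is clopen.
  U = {p, q, s}, X ∖ U = {n, o, r} — both open, so U is clopen.
  U = {p, r, s}, X ∖ U = {n, o, q} — both open, so U is clopen.
  U = {q, r, s}, X ∖ U = {n, o, p} — both open, so U is clopen.
  U = {n, o, p, q}, X ∖ U = {r, s} — both open, so U is clopen.
  U = {n, o, p, r}, X ∖ U = {q, s} — both open, so U is clopen.
  U = {n, o, p, s}, X ∖ U = {q, r} — both open, so U is clopen.
  U = {n, o, q, r}, X ∖ U = {p, s} — both open, so U is clopen.
  U = {n, o, q, s}, X ∖ U = {p, r} — both open, so U is clopen.
  U = {n, o, r, s}, X ∖ U = {p, q} — both open, so U is clopen.
  U = {p, q, r, s}, X ∖ U = {n, o} — both open, so U is clopen.
  U = {n, o, p, q, r}, X ∖ U = {s} — both open, so U is clopen.
  U = {n, o, p, q, s}, X ∖ U = {r} — both open, so U is clopen.
  U = {n, o, p, r, s}, X ∖ U = {q} — both open, so U is clopen.
  U = {n, o, q, r, s}, X ∖ U = {p} — both open, so U is clopen.
  U = {n, o, p, q, r, s}, X ∖ U = ∅ — both open, so U is clopen.
Nontrivial clopen(s) exist: e.g. {r, s}. So (X, τ) is disconnected.
Compute connected components by grouping points that agree on all clopens:
  component: {p}
  component: {q}
  component: {r}
  component: {s}
  component: {n, o}


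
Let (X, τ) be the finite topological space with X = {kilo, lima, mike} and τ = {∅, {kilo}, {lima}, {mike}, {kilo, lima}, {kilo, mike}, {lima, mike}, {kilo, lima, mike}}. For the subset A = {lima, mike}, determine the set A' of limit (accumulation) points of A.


A' = ∅

For each x ∈ X, list the open sets U ∈ τ with x ∈ U, then check whether U ∩ (A ∖ {x}) ≠ ∅ for every such U.
  x = kilo: open {kilo} ∋ x has {kilo} ∩ (A ∖ {kilo}) = ∅, so x is NOT a limit point.
  x = lima: open {lima} ∋ x has {lima} ∩ (A ∖ {lima}) = ∅, so x is NOT a limit point.
  x = mike: open {mike} ∋ x has {mike} ∩ (A ∖ {mike}) = ∅, so x is NOT a limit point.
Collecting: A' = ∅.


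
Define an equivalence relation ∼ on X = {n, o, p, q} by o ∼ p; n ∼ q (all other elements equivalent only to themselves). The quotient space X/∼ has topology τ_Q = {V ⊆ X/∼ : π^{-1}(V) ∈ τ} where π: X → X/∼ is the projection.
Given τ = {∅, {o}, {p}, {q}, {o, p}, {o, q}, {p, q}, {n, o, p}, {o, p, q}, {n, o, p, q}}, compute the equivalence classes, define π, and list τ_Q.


X/∼ = {[n=q], [o=p]}; |τ_Q| = 3.

Equivalence classes: [n=q], [o=p].
Quotient map π: X → X/∼ sends n ↦ [n=q], o ↦ [o=p], p ↦ [o=p], q ↦ [n=q].
For each subset V ⊆ X/∼, compute π^{-1}(V) ⊆ X and check whether π^{-1}(V) ∈ τ. V is open in τ_Q iff π^{-1}(V) ∈ τ.
  V = {}: π^{-1}(V) = ∅ ∈ τ ✓.
  V = {[n=q]}: π^{-1}(V) = {n, q} ∉ τ ✗.
  V = {[o=p]}: π^{-1}(V) = {o, p} ∈ τ ✓.
  V = {[n=q], [o=p]}: π^{-1}(V) = {n, o, p, q} ∈ τ ✓.
Open sets in the quotient: τ_Q = {{}, {[o=p]}, {[n=q], [o=p]}} (3 elements).


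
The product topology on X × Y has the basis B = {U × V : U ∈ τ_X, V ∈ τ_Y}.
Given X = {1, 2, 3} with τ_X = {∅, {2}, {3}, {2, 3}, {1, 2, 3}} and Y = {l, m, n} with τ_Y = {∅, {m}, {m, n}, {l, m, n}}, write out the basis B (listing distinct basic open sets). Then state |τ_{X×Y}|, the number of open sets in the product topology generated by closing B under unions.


Basis B = {∅ × ∅, {2} × {m}, {3} × {m}, {2} × {m, n}, {2, 3} × {m}, {3} × {m, n}, {1, 2, 3} × {m}, {2} × {l, m, n}, {3} × {l, m, n}, {2, 3} × {m, n}, {1, 2, 3} × {m, n}, {2, 3} × {l, m, n}, {1, 2, 3} × {l, m, n}}; |τ_{X×Y}| = 30.

Enumerate products U × V with U ∈ τ_X, V ∈ τ_Y (deduplicated):
  ∅ × ∅ = {} (∅)
  {2} × {m} = {(2,m)}
  {3} × {m} = {(3,m)}
  {2} × {m, n} = {(2,m), (2,n)}
  {2, 3} × {m} = {(2,m), (3,m)}
  {3} × {m, n} = {(3,m), (3,n)}
  {1, 2, 3} × {m} = {(1,m), (2,m), (3,m)}
  {2} × {l, m, n} = {(2,l), (2,m), (2,n)}
  {3} × {l, m, n} = {(3,l), (3,m), (3,n)}
  {2, 3} × {m, n} = {(2,m), (2,n), (3,m), (3,n)}
  {1, 2, 3} × {m, n} = {(1,m), (1,n), (2,m), (2,n), (3,m), (3,n)}
  {2, 3} × {l, m, n} = {(2,l), (2,m), (2,n), (3,l), (3,m), (3,n)}
  {1, 2, 3} × {l, m, n} = {(1,l), (1,m), (1,n), (2,l), (2,m), (2,n), (3,l), (3,m), (3,n)}
These 13 distinct sets form the basis B.
Close under arbitrary unions to get τ_{X×Y}; counting gives |τ_{X×Y}| = 30.


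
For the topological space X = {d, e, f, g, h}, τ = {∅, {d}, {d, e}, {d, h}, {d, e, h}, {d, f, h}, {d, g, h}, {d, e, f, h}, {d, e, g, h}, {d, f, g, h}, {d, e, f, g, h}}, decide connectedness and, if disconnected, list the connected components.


(X, τ) is connected.

Find clopen sets (U ∈ τ with X ∖ U ∈ τ):
  U = ∅, X ∖ U = {d, e, f, g, h} — both open, so U is clopen.
  U = {d, e, f, g, h}, X ∖ U = ∅ — both open, so U is clopen.
Only trivial clopens (∅ and X) exist, so (X, τ) is connected.
Compute connected components by grouping points that agree on all clopens:
  component: {d, e, f, g, h}


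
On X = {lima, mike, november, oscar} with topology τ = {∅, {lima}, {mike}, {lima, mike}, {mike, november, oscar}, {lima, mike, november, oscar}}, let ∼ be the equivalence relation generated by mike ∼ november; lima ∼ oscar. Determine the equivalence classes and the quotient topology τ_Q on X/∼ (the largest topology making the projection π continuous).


X/∼ = {[lima=oscar], [mike=november]}; |τ_Q| = 2.

Equivalence classes: [lima=oscar], [mike=november].
Quotient map π: X → X/∼ sends lima ↦ [lima=oscar], mike ↦ [mike=november], november ↦ [mike=november], oscar ↦ [lima=oscar].
For each subset V ⊆ X/∼, compute π^{-1}(V) ⊆ X and check whether π^{-1}(V) ∈ τ. V is open in τ_Q iff π^{-1}(V) ∈ τ.
  V = {}: π^{-1}(V) = ∅ ∈ τ ✓.
  V = {[lima=oscar]}: π^{-1}(V) = {lima, oscar} ∉ τ ✗.
  V = {[mike=november]}: π^{-1}(V) = {mike, november} ∉ τ ✗.
  V = {[lima=oscar], [mike=november]}: π^{-1}(V) = {lima, mike, november, oscar} ∈ τ ✓.
Open sets in the quotient: τ_Q = {{}, {[lima=oscar], [mike=november]}} (2 elements).


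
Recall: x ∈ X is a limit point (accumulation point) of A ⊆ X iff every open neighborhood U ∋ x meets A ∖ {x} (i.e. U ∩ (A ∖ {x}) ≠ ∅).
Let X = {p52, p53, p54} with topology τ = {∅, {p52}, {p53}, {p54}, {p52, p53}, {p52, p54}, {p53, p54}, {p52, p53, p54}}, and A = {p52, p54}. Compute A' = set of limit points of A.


A' = ∅

For each x ∈ X, list the open sets U ∈ τ with x ∈ U, then check whether U ∩ (A ∖ {x}) ≠ ∅ for every such U.
  x = p52: open {p52} ∋ x has {p52} ∩ (A ∖ {p52}) = ∅, so x is NOT a limit point.
  x = p53: open {p53} ∋ x has {p53} ∩ (A ∖ {p53}) = ∅, so x is NOT a limit point.
  x = p54: open {p54} ∋ x has {p54} ∩ (A ∖ {p54}) = ∅, so x is NOT a limit point.
Collecting: A' = ∅.


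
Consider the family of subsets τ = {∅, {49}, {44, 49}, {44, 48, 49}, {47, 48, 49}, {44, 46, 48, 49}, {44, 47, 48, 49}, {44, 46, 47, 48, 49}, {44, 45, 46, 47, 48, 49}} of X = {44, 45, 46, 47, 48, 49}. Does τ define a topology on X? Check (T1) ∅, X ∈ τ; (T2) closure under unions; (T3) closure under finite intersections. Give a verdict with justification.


τ is NOT a topology on X.

Axiom (T1): ∅ ∈ τ? Yes; X ∈ τ? Yes.
Axiom (T2/T3): check pairwise unions and intersections of members of τ.
Counterexample for (T3): {44, 48, 49} ∩ {47, 48, 49} = {48, 49} ∉ τ. Therefore τ is NOT a topology.


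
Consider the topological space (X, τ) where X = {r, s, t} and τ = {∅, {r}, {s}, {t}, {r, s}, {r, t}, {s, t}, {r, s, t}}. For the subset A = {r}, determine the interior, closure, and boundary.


int(A) = {r}, cl(A) = {r}, ∂A = ∅.

Closed sets in (X, τ) are complements of opens:
  closed(X, τ) = {∅, {r}, {s}, {t}, {r, s}, {r, t}, {s, t}, {r, s, t}}.
int(A) = ⋃ {U ∈ τ : U ⊆ A}. Opens contained in A: ∅, {r}.
Taking the union of these: int(A) = {r}.
cl(A) = ⋂ {C closed : A ⊆ C}. Closed sets containing A: {r}, {r, s}, {r, t}, {r, s, t}.
Intersecting these: cl(A) = {r}.
∂A = cl(A) ∖ int(A) = {r} ∖ {r} = ∅.


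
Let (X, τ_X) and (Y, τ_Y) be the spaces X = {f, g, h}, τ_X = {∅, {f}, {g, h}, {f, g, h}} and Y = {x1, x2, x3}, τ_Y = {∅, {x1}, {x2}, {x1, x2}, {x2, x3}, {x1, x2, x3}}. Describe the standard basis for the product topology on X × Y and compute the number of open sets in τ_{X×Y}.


Basis B = {∅ × ∅, {f} × {x1}, {f} × {x2}, {f} × {x1, x2}, {f} × {x2, x3}, {g, h} × {x1}, {g, h} × {x2}, {f} × {x1, x2, x3}, {f, g, h} × {x1}, {f, g, h} × {x2}, {g, h} × {x1, x2}, {g, h} × {x2, x3}, {f, g, h} × {x1, x2}, {f, g, h} × {x2, x3}, {g, h} × {x1, x2, x3}, {f, g, h} × {x1, x2, x3}}; |τ_{X×Y}| = 36.

Enumerate products U × V with U ∈ τ_X, V ∈ τ_Y (deduplicated):
  ∅ × ∅ = {} (∅)
  {f} × {x1} = {(f,x1)}
  {f} × {x2} = {(f,x2)}
  {f} × {x1, x2} = {(f,x1), (f,x2)}
  {f} × {x2, x3} = {(f,x2), (f,x3)}
  {g, h} × {x1} = {(g,x1), (h,x1)}
  {g, h} × {x2} = {(g,x2), (h,x2)}
  {f} × {x1, x2, x3} = {(f,x1), (f,x2), (f,x3)}
  {f, g, h} × {x1} = {(f,x1), (g,x1), (h,x1)}
  {f, g, h} × {x2} = {(f,x2), (g,x2), (h,x2)}
  {g, h} × {x1, x2} = {(g,x1), (g,x2), (h,x1), (h,x2)}
  {g, h} × {x2, x3} = {(g,x2), (g,x3), (h,x2), (h,x3)}
  {f, g, h} × {x1, x2} = {(f,x1), (f,x2), (g,x1), (g,x2), (h,x1), (h,x2)}
  {f, g, h} × {x2, x3} = {(f,x2), (f,x3), (g,x2), (g,x3), (h,x2), (h,x3)}
  {g, h} × {x1, x2, x3} = {(g,x1), (g,x2), (g,x3), (h,x1), (h,x2), (h,x3)}
  {f, g, h} × {x1, x2, x3} = {(f,x1), (f,x2), (f,x3), (g,x1), (g,x2), (g,x3), (h,x1), (h,x2), (h,x3)}
These 16 distinct sets form the basis B.
Close under arbitrary unions to get τ_{X×Y}; counting gives |τ_{X×Y}| = 36.


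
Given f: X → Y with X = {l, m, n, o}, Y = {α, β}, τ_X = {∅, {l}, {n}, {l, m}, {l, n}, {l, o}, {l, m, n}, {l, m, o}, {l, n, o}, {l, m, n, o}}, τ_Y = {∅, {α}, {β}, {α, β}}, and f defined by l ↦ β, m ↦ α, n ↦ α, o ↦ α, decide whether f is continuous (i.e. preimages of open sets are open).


f is NOT continuous.

Compute f^{-1}(U) for each U ∈ τ_Y:
  U = ∅: f^{-1}(U) = ∅ ∈ τ_X ✓.
  U = {α}: f^{-1}(U) = {m, n, o} ∉ τ_X ✗.
  U = {β}: f^{-1}(U) = {l} ∈ τ_X ✓.
  U = {α, β}: f^{-1}(U) = {l, m, n, o} ∈ τ_X ✓.
Found U = {α} with f^{-1}(U) = {m, n, o} not in τ_X. Therefore f is NOT continuous.


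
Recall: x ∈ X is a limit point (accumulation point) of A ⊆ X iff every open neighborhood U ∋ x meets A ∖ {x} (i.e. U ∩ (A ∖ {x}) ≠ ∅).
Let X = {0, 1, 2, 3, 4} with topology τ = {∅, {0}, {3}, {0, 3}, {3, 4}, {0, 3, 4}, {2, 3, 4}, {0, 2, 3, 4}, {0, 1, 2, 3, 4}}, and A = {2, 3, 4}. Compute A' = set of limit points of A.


A' = {1, 2, 4}

For each x ∈ X, list the open sets U ∈ τ with x ∈ U, then check whether U ∩ (A ∖ {x}) ≠ ∅ for every such U.
  x = 0: open {0} ∋ x has {0} ∩ (A ∖ {0}) = ∅, so x is NOT a limit point.
  x = 1: opens ∋ x are {0, 1, 2, 3, 4}; each meets A ∖ {1}, so x IS a limit point.
  x = 2: opens ∋ x are {2, 3, 4}, {0, 2, 3, 4}, {0, 1, 2, 3, 4}; each meets A ∖ {2}, so x IS a limit point.
  x = 3: open {3} ∋ x has {3} ∩ (A ∖ {3}) = ∅, so x is NOT a limit point.
  x = 4: opens ∋ x are {3, 4}, {0, 3, 4}, {2, 3, 4}, {0, 2, 3, 4}, {0, 1, 2, 3, 4}; each meets A ∖ {4}, so x IS a limit point.
Collecting: A' = {1, 2, 4}.


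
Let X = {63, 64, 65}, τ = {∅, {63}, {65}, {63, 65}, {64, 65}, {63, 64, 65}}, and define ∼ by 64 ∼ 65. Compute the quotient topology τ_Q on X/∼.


X/∼ = {[63], [64=65]}; |τ_Q| = 4.

Equivalence classes: [63], [64=65].
Quotient map π: X → X/∼ sends 63 ↦ [63], 64 ↦ [64=65], 65 ↦ [64=65].
For each subset V ⊆ X/∼, compute π^{-1}(V) ⊆ X and check whether π^{-1}(V) ∈ τ. V is open in τ_Q iff π^{-1}(V) ∈ τ.
  V = {}: π^{-1}(V) = ∅ ∈ τ ✓.
  V = {[63]}: π^{-1}(V) = {63} ∈ τ ✓.
  V = {[64=65]}: π^{-1}(V) = {64, 65} ∈ τ ✓.
  V = {[63], [64=65]}: π^{-1}(V) = {63, 64, 65} ∈ τ ✓.
Open sets in the quotient: τ_Q = {{}, {[63]}, {[64=65]}, {[63], [64=65]}} (4 elements).


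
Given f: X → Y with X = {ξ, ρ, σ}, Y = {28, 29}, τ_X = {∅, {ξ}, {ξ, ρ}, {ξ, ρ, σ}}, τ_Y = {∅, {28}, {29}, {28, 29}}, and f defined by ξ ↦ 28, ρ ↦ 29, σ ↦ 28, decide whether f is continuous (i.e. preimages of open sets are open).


f is NOT continuous.

Compute f^{-1}(U) for each U ∈ τ_Y:
  U = ∅: f^{-1}(U) = ∅ ∈ τ_X ✓.
  U = {28}: f^{-1}(U) = {ξ, σ} ∉ τ_X ✗.
  U = {29}: f^{-1}(U) = {ρ} ∉ τ_X ✗.
  U = {28, 29}: f^{-1}(U) = {ξ, ρ, σ} ∈ τ_X ✓.
Found U = {28} with f^{-1}(U) = {ξ, σ} not in τ_X. Therefore f is NOT continuous.


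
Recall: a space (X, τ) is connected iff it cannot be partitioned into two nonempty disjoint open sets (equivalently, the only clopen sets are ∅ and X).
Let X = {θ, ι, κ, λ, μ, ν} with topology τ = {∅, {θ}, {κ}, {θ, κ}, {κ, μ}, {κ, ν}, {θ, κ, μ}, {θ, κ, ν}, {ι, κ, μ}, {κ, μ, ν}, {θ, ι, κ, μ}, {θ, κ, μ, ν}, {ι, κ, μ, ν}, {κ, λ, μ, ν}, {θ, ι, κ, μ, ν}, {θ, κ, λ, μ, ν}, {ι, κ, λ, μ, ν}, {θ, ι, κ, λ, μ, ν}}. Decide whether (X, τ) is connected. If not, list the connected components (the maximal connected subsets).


(X, τ) is disconnected; components = [{θ}, {ι, κ, λ, μ, ν}].

Find clopen sets (U ∈ τ with X ∖ U ∈ τ):
  U = ∅, X ∖ U = {θ, ι, κ, λ, μ, ν} — both open, so U is clopen.
  U = {θ}, X ∖ U = {ι, κ, λ, μ, ν} — both open, so U is clopen.
  U = {ι, κ, λ, μ, ν}, X ∖ U = {θ} — both open, so U is clopen.
  U = {θ, ι, κ, λ, μ, ν}, X ∖ U = ∅ — both open, so U is clopen.
Nontrivial clopen(s) exist: e.g. {ι, κ, λ, μ, ν}. So (X, τ) is disconnected.
Compute connected components by grouping points that agree on all clopens:
  component: {θ}
  component: {ι, κ, λ, μ, ν}
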